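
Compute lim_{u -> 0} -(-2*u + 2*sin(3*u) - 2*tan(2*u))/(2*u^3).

43/6

Substitution gives 0/0; apply L'Hôpital's rule 3 times.
After differentiating numerator and denominator 3 times the quotient is (-54*cos(3*u) - 96*tan(2*u)^4 - 128*tan(2*u)^2 - 32)/(-12); at u = 0 this is 43/6.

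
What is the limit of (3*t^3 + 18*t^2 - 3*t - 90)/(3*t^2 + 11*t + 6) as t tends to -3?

Direct substitution gives 0/0, so factor. Both numerator and denominator have (t + 3) as a factor.
After cancelling, the expression reduces to (3*t^2 + 9*t - 30)/(3*t + 2).
Substituting t = -3 gives 30/7.

30/7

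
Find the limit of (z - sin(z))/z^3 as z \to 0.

1/6

Direct substitution gives 0/0.
Apply L'Hôpital: lim (1 - cos(z))/(3*z^2), still 0/0.
Apply L'Hôpital: lim (sin(z))/(6*z), still 0/0.
After 3 applications of L'Hôpital's rule the quotient is (cos(z))/(6); substituting z = 0 gives 1/6.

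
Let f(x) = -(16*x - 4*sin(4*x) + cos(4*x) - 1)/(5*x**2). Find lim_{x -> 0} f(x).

Substitution gives 0/0; apply L'Hôpital's rule 2 times.
After differentiating numerator and denominator 2 times the quotient is (64*sin(4*x) - 16*cos(4*x))/(-10); at x = 0 this is 8/5.

8/5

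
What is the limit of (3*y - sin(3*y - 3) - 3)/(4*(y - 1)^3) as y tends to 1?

9/8

Direct substitution gives 0/0.
Apply L'Hôpital: lim (3 - 3*cos(3*y - 3))/(12*(y - 1)^2), still 0/0.
Apply L'Hôpital: lim (9*sin(3*y - 3))/(24*y - 24), still 0/0.
After 3 applications of L'Hôpital's rule the quotient is (27*cos(3*y - 3))/(24); substituting y = 1 gives 9/8.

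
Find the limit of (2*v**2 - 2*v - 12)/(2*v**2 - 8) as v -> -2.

5/4

At v = -2 both the top and bottom vanish — a removable singularity. Factoring out (v + 2) from each leaves (2*v - 6)/(2*v - 4), which at v = -2 equals 5/4.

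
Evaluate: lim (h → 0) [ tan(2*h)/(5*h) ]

2/5

Substitution gives 0/0.
Since tan(u)/u → 1 as u → 0, tan(2h)/(2h) → 1 and the limit is 2/5.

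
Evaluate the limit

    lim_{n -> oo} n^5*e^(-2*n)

Write as n^5/e^{2n}, an ∞/∞ form.
Exponential growth dominates any polynomial, so repeated L'Hôpital (or the standard result) gives 0.

0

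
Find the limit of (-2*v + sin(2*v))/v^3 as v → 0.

Direct substitution gives 0/0.
Apply L'Hôpital: lim (2*cos(2*v) - 2)/(3*v^2), still 0/0.
Apply L'Hôpital: lim (-4*sin(2*v))/(6*v), still 0/0.
After 3 applications of L'Hôpital's rule the quotient is (-8*cos(2*v))/(6); substituting v = 0 gives -4/3.

-4/3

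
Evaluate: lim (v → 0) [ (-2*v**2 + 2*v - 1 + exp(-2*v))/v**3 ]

Direct substitution gives 0/0.
Apply L'Hôpital: lim (-4*v + 2 - 2*e^(-2*v))/(3*v^2), still 0/0.
Apply L'Hôpital: lim (-4 + 4*e^(-2*v))/(6*v), still 0/0.
After 3 applications of L'Hôpital's rule the quotient is (-8*e^(-2*v))/(6); substituting v = 0 gives -4/3.

-4/3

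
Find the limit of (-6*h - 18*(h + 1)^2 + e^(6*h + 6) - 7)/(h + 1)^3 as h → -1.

36

Direct substitution gives 0/0.
Apply L'Hôpital: lim (-36*h + 6*e^(6*h + 6) - 42)/(3*(h + 1)^2), still 0/0.
Apply L'Hôpital: lim (36*e^(6*h + 6) - 36)/(6*h + 6), still 0/0.
After 3 applications of L'Hôpital's rule the quotient is (216*e^(6*h + 6))/(6); substituting h = -1 gives 36.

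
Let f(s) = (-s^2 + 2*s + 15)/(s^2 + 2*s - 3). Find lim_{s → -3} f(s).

-2

Since s = -3 makes numerator and denominator zero, (s + 3) divides both.
Cancelling it gives (5 - s)/(s - 1); now plug in s = -3 to get -2.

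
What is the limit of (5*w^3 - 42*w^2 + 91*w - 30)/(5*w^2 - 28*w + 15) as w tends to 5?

23/11

Direct substitution gives 0/0, so factor. Both numerator and denominator have (w - 5) as a factor.
After cancelling, the expression reduces to (5*w^2 - 17*w + 6)/(5*w - 3).
Substituting w = 5 gives 23/11.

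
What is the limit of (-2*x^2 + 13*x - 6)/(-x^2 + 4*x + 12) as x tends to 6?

Direct substitution gives 0/0, so factor. Both numerator and denominator have (x - 6) as a factor.
After cancelling, the expression reduces to (1 - 2*x)/(-x - 2).
Substituting x = 6 gives 11/8.

11/8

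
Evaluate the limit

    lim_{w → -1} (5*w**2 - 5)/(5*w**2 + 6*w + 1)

5/2

Since w = -1 makes numerator and denominator zero, (w + 1) divides both.
Cancelling it gives (5*w - 5)/(5*w + 1); now plug in w = -1 to get 5/2.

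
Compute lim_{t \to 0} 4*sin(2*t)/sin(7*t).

Substitution gives 0/0.
Divide numerator and denominator by t: sin(2t)/t → 2 and sin(7t)/t → 7, so the limit is 4·2/7 = 8/7.

8/7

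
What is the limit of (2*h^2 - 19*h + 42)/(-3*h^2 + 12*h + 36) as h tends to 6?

Direct substitution gives 0/0, so factor. Both numerator and denominator have (h - 6) as a factor.
After cancelling, the expression reduces to (2*h - 7)/(-3*h - 6).
Substituting h = 6 gives -5/24.

-5/24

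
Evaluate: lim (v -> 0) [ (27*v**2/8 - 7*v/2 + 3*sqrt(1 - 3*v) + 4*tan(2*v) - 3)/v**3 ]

269/48

Substitution gives 0/0; apply L'Hôpital's rule 3 times.
After differentiating numerator and denominator 3 times the quotient is (192*tan(2*v)^2/cos(2*v)^2 + 64/cos(2*v)^2 - 243/(8*(1 - 3*v)^(5/2)))/(6); at v = 0 this is 269/48.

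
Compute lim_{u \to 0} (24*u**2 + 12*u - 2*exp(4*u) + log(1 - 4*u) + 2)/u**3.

Substitution gives 0/0; apply L'Hôpital's rule 3 times.
After differentiating numerator and denominator 3 times the quotient is (-128*e^(4*u) + 128/(4*u - 1)^3)/(6); at u = 0 this is -128/3.

-128/3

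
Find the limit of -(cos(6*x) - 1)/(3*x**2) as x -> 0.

Direct substitution gives 0/0.
Apply L'Hôpital: lim (-6*sin(6*x))/(-6*x), still 0/0.
After 2 applications of L'Hôpital's rule the quotient is (-36*cos(6*x))/(-6); substituting x = 0 gives 6.

6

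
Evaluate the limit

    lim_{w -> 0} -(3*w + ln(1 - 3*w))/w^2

9/2

Direct substitution gives 0/0.
Apply L'Hôpital: lim (3 - 3/(1 - 3*w))/(-2*w), still 0/0.
After 2 applications of L'Hôpital's rule the quotient is (-9/(1 - 3*w)^2)/(-2); substituting w = 0 gives 9/2.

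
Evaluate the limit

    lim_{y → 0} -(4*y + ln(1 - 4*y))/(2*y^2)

4

Direct substitution gives 0/0.
Apply L'Hôpital: lim (4 - 4/(1 - 4*y))/(-4*y), still 0/0.
After 2 applications of L'Hôpital's rule the quotient is (-16/(1 - 4*y)^2)/(-4); substituting y = 0 gives 4.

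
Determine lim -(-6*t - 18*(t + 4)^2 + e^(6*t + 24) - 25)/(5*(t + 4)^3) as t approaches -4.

-36/5

Direct substitution gives 0/0.
Apply L'Hôpital: lim (-36*t + 6*e^(6*t + 24) - 150)/(-15*(t + 4)^2), still 0/0.
Apply L'Hôpital: lim (36*e^(6*t + 24) - 36)/(-30*t - 120), still 0/0.
After 3 applications of L'Hôpital's rule the quotient is (216*e^(6*t + 24))/(-30); substituting t = -4 gives -36/5.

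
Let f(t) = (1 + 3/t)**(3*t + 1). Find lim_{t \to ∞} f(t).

The base → 1 and the exponent → ∞: a 1^∞ form.
Take logarithms: (3t + 1)·ln(1 + 3/t). Since ln(1+u) ~ u for small u, this behaves like (3t)·(3/t) → 9.
So the limit is e^(9).

e^(9)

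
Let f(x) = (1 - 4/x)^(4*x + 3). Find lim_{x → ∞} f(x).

e^(-16)

Write it as [(1 - 4/x)^x]^(4) · (1 - 4/x)^(3). The bracketed term tends to e^(-4) and the second factor to 1, so the limit is e^(-16).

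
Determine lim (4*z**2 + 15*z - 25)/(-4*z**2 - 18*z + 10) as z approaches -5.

Direct substitution gives 0/0, so factor. Both numerator and denominator have (z + 5) as a factor.
After cancelling, the expression reduces to (4*z - 5)/(2 - 4*z).
Substituting z = -5 gives -25/22.

-25/22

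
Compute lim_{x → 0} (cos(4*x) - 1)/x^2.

Direct substitution gives 0/0.
Apply L'Hôpital: lim (-4*sin(4*x))/(2*x), still 0/0.
After 2 applications of L'Hôpital's rule the quotient is (-16*cos(4*x))/(2); substituting x = 0 gives -8.

-8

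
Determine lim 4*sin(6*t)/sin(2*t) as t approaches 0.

12

Substitution gives 0/0.
Divide numerator and denominator by t: sin(6t)/t → 6 and sin(2t)/t → 2, so the limit is 4·6/2 = 12.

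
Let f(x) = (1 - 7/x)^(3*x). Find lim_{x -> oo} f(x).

Write it as [(1 - 7/x)^x]^(3) · (1 - 7/x)^(0). The bracketed term tends to e^(-7) and the second factor to 1, so the limit is e^(-21).

e^(-21)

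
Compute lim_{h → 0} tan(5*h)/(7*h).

5/7

Substitution gives 0/0.
Since tan(u)/u → 1 as u → 0, tan(5h)/(5h) → 1 and the limit is 5/7.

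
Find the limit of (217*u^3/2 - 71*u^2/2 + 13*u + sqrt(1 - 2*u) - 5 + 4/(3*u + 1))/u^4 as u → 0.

2587/8

Substitution gives 0/0; apply L'Hôpital's rule 4 times.
After differentiating numerator and denominator 4 times the quotient is (7776/(3*u + 1)^5 - 15/(1 - 2*u)^(7/2))/(24); at u = 0 this is 2587/8.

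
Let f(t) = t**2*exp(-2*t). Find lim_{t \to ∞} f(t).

Write as t^2/e^{2t}, an ∞/∞ form.
Exponential growth dominates any polynomial, so repeated L'Hôpital (or the standard result) gives 0.

0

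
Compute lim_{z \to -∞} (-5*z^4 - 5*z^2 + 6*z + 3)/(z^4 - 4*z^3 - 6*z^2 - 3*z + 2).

Numerator and denominator both have degree 4.
Dividing every term by z^4, all lower-order terms vanish and the limit is the ratio of leading coefficients, -5/(1) = -5.

-5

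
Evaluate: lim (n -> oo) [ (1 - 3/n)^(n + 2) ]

e^(-3)

The base → 1 and the exponent → ∞: a 1^∞ form.
Take logarithms: (n + 2)·ln(1 - 3/n). Since ln(1+u) ~ u for small u, this behaves like (n)·(-3/n) → -3.
So the limit is e^(-3).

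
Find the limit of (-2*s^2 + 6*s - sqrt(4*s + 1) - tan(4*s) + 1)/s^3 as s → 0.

-76/3

Substitution gives 0/0; apply L'Hôpital's rule 3 times.
After differentiating numerator and denominator 3 times the quotient is (-256*tan(4*s)^2/cos(4*s)^2 - 128/cos(4*s)^4 - 24/(4*s + 1)^(5/2))/(6); at s = 0 this is -76/3.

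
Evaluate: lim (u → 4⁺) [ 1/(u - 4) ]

∞

As u → 4⁺, (u - 4) → 0⁺, so (u - 4)^1 → 0⁺ and 1/(u - 4)^1 → ∞.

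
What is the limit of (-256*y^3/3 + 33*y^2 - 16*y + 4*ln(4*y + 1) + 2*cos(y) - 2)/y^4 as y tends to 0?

Substitution gives 0/0 (the numerator vanishes to order 4).
Expand each term to order y^4: the coefficient of y^4 in 4·ln(1 + 4y) is -256 and in 2·cos(y) is 1/12.
Lower-order terms cancel with the polynomial part, so the numerator is (-3071/12)·y^4 + o(y^4), and the limit is (-3071/12)/(1) = -3071/12.

-3071/12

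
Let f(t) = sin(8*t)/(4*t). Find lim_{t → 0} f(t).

2

Substitution gives 0/0.
Write it as (8/4)·sin(8t)/(8t); since sin(u)/u → 1, the limit is 2.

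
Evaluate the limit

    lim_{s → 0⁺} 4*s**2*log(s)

0

This is a 0·(−∞) form. Rewrite as 4·ln(s) / s^(−2) and apply L'Hôpital:
the derivative quotient is 4·(1/s) / (−2·s^(−3)) = (-4/2)·s^2 → 0.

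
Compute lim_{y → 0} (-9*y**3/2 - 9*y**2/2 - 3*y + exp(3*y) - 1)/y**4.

Direct substitution gives 0/0.
Apply L'Hôpital: lim (-27*y^2/2 - 9*y + 3*e^(3*y) - 3)/(4*y^3), still 0/0.
Apply L'Hôpital: lim (-27*y + 9*e^(3*y) - 9)/(12*y^2), still 0/0.
Apply L'Hôpital: lim (27*e^(3*y) - 27)/(24*y), still 0/0.
After 4 applications of L'Hôpital's rule the quotient is (81*e^(3*y))/(24); substituting y = 0 gives 27/8.

27/8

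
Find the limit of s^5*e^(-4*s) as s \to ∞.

0

Write as s^5/e^{4s}, an ∞/∞ form.
Exponential growth dominates any polynomial, so repeated L'Hôpital (or the standard result) gives 0.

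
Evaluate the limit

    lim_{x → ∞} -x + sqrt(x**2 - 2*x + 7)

-1

This has the form ∞ − ∞. Multiply and divide by the conjugate √(x^2 - 2*x + 7) + x.
That gives (-2x + 7) / (√(x^2 - 2*x + 7) + x).
Divide numerator and denominator by x: the limit is -2/(2·1) = -1.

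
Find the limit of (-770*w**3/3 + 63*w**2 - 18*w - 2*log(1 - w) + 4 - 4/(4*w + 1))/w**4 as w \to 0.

Substitution gives 0/0; apply L'Hôpital's rule 4 times.
After differentiating numerator and denominator 4 times the quotient is (-24576/(4*w + 1)^5 + 12/(w - 1)^4)/(24); at w = 0 this is -2047/2.

-2047/2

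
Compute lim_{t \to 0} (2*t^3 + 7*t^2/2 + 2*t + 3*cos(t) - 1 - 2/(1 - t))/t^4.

Substitution gives 0/0 (the numerator vanishes to order 4).
Expand each term to order t^4: the coefficient of t^4 in -2·1/(1 - t) is -2 and in 3·cos(t) is 1/8.
Lower-order terms cancel with the polynomial part, so the numerator is (-15/8)·t^4 + o(t^4), and the limit is (-15/8)/(1) = -15/8.

-15/8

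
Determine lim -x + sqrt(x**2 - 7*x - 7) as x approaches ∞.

This has the form ∞ − ∞. Multiply and divide by the conjugate √(x^2 - 7*x - 7) + x.
That gives (-7x - 7) / (√(x^2 - 7*x - 7) + x).
Divide numerator and denominator by x: the limit is -7/(2·1) = -7/2.

-7/2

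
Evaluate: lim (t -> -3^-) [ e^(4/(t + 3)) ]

0

As t → -3⁻, 4/(t + 3) → −∞, so e^(4/(t + 3)) → 0.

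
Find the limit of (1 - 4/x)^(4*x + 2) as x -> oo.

e^(-16)

Let L be the limit and take ln: ln L = lim (4x + 2)·ln(1 - 4/x) = lim (4x + 2)·(-4/x + O(1/x²)) = -16.
Hence L = e^(-16).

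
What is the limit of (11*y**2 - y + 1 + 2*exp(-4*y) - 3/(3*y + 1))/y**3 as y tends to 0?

Substitution gives 0/0; apply L'Hôpital's rule 3 times.
After differentiating numerator and denominator 3 times the quotient is (-128*e^(-4*y) + 486/(3*y + 1)^4)/(6); at y = 0 this is 179/3.

179/3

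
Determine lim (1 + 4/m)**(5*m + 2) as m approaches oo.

The base → 1 and the exponent → ∞: a 1^∞ form.
Take logarithms: (5m + 2)·ln(1 + 4/m). Since ln(1+u) ~ u for small u, this behaves like (5m)·(4/m) → 20.
So the limit is e^(20).

e^(20)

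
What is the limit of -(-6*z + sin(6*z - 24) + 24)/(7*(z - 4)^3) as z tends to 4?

36/7

Direct substitution gives 0/0.
Apply L'Hôpital: lim (6*cos(6*z - 24) - 6)/(-21*(z - 4)^2), still 0/0.
Apply L'Hôpital: lim (-36*sin(6*z - 24))/(168 - 42*z), still 0/0.
After 3 applications of L'Hôpital's rule the quotient is (-216*cos(6*z - 24))/(-42); substituting z = 4 gives 36/7.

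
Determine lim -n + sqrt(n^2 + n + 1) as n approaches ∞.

An ∞ − ∞ form. Rationalising with the conjugate, the difference becomes (n + 1) / (√(n^2 + n + 1) + n).
For large n the denominator behaves like 2·n, so the quotient tends to 1/2 = 1/2.

1/2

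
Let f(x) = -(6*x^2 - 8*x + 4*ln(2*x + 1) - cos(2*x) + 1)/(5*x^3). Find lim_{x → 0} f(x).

-32/15

Substitution gives 0/0; apply L'Hôpital's rule 3 times.
After differentiating numerator and denominator 3 times the quotient is (-8*sin(2*x) + 64/(2*x + 1)^3)/(-30); at x = 0 this is -32/15.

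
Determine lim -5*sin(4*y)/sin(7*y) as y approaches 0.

Substitution gives 0/0.
Divide numerator and denominator by y: sin(4y)/y → 4 and sin(7y)/y → 7, so the limit is -5·4/7 = -20/7.

-20/7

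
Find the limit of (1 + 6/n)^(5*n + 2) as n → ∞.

e^(30)

Let L be the limit and take ln: ln L = lim (5n + 2)·ln(1 + 6/n) = lim (5n + 2)·(6/n + O(1/n²)) = 30.
Hence L = e^(30).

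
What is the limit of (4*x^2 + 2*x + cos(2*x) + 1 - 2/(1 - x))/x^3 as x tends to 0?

Substitution gives 0/0; apply L'Hôpital's rule 3 times.
After differentiating numerator and denominator 3 times the quotient is (8*sin(2*x) - 12/(x - 1)^4)/(6); at x = 0 this is -2.

-2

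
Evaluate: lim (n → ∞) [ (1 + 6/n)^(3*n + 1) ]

The base → 1 and the exponent → ∞: a 1^∞ form.
Take logarithms: (3n + 1)·ln(1 + 6/n). Since ln(1+u) ~ u for small u, this behaves like (3n)·(6/n) → 18.
So the limit is e^(18).

e^(18)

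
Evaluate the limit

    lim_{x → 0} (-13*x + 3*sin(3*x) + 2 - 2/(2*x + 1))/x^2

Substitution gives 0/0; apply L'Hôpital's rule 2 times.
After differentiating numerator and denominator 2 times the quotient is (-27*sin(3*x) - 16/(2*x + 1)^3)/(2); at x = 0 this is -8.

-8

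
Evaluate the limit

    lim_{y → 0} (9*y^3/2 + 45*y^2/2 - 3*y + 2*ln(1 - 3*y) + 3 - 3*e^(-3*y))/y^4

Substitution gives 0/0 (the numerator vanishes to order 4).
Expand each term to order y^4: the coefficient of y^4 in -3·e^(-3y) is -81/8 and in 2·ln(1 - 3y) is -81/2.
Lower-order terms cancel with the polynomial part, so the numerator is (-405/8)·y^4 + o(y^4), and the limit is (-405/8)/(1) = -405/8.

-405/8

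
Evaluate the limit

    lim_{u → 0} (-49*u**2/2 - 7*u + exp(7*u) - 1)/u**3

Direct substitution gives 0/0.
Apply L'Hôpital: lim (-49*u + 7*e^(7*u) - 7)/(3*u^2), still 0/0.
Apply L'Hôpital: lim (49*e^(7*u) - 49)/(6*u), still 0/0.
After 3 applications of L'Hôpital's rule the quotient is (343*e^(7*u))/(6); substituting u = 0 gives 343/6.

343/6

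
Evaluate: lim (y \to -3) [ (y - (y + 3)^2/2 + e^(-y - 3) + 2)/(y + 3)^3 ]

-1/6

Direct substitution gives 0/0.
Apply L'Hôpital: lim (-y - e^(-y - 3) - 2)/(3*(y + 3)^2), still 0/0.
Apply L'Hôpital: lim (e^(-y - 3) - 1)/(6*y + 18), still 0/0.
After 3 applications of L'Hôpital's rule the quotient is (-e^(-y - 3))/(6); substituting y = -3 gives -1/6.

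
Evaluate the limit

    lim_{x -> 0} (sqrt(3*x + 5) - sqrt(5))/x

A 0/0 form; rationalise with √(5 + 3x) + √5. This collapses the numerator to 3x, leaving 3/(√(5 + 3x) + √5) → 3/(2√5) = 3*√(5)/10.

3*√(5)/10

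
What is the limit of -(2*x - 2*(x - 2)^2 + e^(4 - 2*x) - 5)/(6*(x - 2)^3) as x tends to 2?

2/9

Direct substitution gives 0/0.
Apply L'Hôpital: lim (-4*x - 2*e^(4 - 2*x) + 10)/(-18*(x - 2)^2), still 0/0.
Apply L'Hôpital: lim (4*e^(4 - 2*x) - 4)/(72 - 36*x), still 0/0.
After 3 applications of L'Hôpital's rule the quotient is (-8*e^(4 - 2*x))/(-36); substituting x = 2 gives 2/9.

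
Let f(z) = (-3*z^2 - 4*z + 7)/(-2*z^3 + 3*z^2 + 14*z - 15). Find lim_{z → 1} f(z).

At z = 1 both the top and bottom vanish — a removable singularity. Factoring out (z - 1) from each leaves (-3*z - 7)/(-2*z^2 + z + 15), which at z = 1 equals -5/7.

-5/7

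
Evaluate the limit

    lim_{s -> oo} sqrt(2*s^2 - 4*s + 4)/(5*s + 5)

√(2)/5

For large |s|, √(2*s^2 - 4*s + 4) ≈ √2·|s| and the denominator ≈ 5s.
Since s → +∞, |s| = s, giving √2/(5) = √(2)/5.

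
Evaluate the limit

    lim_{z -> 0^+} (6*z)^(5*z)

Base → 0⁺ and exponent → 0⁺: a 0^0 form.
Take logs: 5z·ln(6z). This is 0·(−∞); rewriting as ln(6z)/(1/(5z)) and applying L'Hôpital gives 0.
Hence the limit is e^0 = 1.

1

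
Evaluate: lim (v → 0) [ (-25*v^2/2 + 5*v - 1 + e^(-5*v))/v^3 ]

Direct substitution gives 0/0.
Apply L'Hôpital: lim (-25*v + 5 - 5*e^(-5*v))/(3*v^2), still 0/0.
Apply L'Hôpital: lim (-25 + 25*e^(-5*v))/(6*v), still 0/0.
After 3 applications of L'Hôpital's rule the quotient is (-125*e^(-5*v))/(6); substituting v = 0 gives -125/6.

-125/6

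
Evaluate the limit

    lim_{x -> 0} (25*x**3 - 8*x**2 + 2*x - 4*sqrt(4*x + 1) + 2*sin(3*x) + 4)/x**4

Substitution gives 0/0 (the numerator vanishes to order 4).
Expand each term to order x^4: the coefficient of x^4 in -4·√(1 + 4x) is 40 and in 2·sin(3x) is 0.
Lower-order terms cancel with the polynomial part, so the numerator is (40)·x^4 + o(x^4), and the limit is (40)/(1) = 40.

40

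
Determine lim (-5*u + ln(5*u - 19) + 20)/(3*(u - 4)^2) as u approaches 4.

Direct substitution gives 0/0.
Apply L'Hôpital: lim (-5 + 5/(5*u - 19))/(6*u - 24), still 0/0.
After 2 applications of L'Hôpital's rule the quotient is (-25/(5*u - 19)^2)/(6); substituting u = 4 gives -25/6.

-25/6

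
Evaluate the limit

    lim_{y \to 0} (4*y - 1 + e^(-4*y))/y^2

Direct substitution gives 0/0.
Apply L'Hôpital: lim (4 - 4*e^(-4*y))/(2*y), still 0/0.
After 2 applications of L'Hôpital's rule the quotient is (16*e^(-4*y))/(2); substituting y = 0 gives 8.

8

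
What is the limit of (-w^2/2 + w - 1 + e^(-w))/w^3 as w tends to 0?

Direct substitution gives 0/0.
Apply L'Hôpital: lim (-w + 1 - e^(-w))/(3*w^2), still 0/0.
Apply L'Hôpital: lim (-1 + e^(-w))/(6*w), still 0/0.
After 3 applications of L'Hôpital's rule the quotient is (-e^(-w))/(6); substituting w = 0 gives -1/6.

-1/6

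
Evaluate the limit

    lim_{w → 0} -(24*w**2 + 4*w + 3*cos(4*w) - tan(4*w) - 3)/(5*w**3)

64/15

Substitution gives 0/0; apply L'Hôpital's rule 3 times.
After differentiating numerator and denominator 3 times the quotient is (192*sin(4*w) - 384*tan(4*w)^4 - 512*tan(4*w)^2 - 128)/(-30); at w = 0 this is 64/15.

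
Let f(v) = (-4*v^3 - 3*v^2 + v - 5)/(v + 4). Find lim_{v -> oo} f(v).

The numerator has higher degree (3 > 1); the quotient behaves like (-4/(1))·v^2 for large |v|.
As v → +∞ this diverges to -∞.

-∞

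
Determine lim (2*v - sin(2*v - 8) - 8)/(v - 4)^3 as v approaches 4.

Direct substitution gives 0/0.
Apply L'Hôpital: lim (2 - 2*cos(2*v - 8))/(3*(v - 4)^2), still 0/0.
Apply L'Hôpital: lim (4*sin(2*v - 8))/(6*v - 24), still 0/0.
After 3 applications of L'Hôpital's rule the quotient is (8*cos(2*v - 8))/(6); substituting v = 4 gives 4/3.

4/3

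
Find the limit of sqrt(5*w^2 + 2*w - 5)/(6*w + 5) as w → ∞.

For large |w|, √(5*w^2 + 2*w - 5) ≈ √5·|w| and the denominator ≈ 6w.
Since w → +∞, |w| = w, giving √5/(6) = √(5)/6.

√(5)/6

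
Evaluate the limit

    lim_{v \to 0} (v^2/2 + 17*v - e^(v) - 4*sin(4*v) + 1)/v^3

85/2

Substitution gives 0/0 (the numerator vanishes to order 3).
Expand each term to order v^3: the coefficient of v^3 in -4·sin(4v) is 128/3 and in −e^(v) is -1/6.
Lower-order terms cancel with the polynomial part, so the numerator is (85/2)·v^3 + o(v^3), and the limit is (85/2)/(1) = 85/2.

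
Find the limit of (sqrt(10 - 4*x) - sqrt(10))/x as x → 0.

A 0/0 form; rationalise with √(10 - 4x) + √10. This collapses the numerator to -4x, leaving -4/(√(10 - 4x) + √10) → -4/(2√10) = -√(10)/5.

-√(10)/5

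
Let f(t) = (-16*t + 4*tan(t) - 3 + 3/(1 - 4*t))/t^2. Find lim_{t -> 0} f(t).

Substitution gives 0/0; apply L'Hôpital's rule 2 times.
After differentiating numerator and denominator 2 times the quotient is (8*tan(t)/cos(t)^2 - 96/(4*t - 1)^3)/(2); at t = 0 this is 48.

48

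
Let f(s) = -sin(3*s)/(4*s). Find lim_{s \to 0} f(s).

Substitution gives 0/0.
Write it as (3/(-4))·sin(3s)/(3s); since sin(u)/u → 1, the limit is -3/4.

-3/4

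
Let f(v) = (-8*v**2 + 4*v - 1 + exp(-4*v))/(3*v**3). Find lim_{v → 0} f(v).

Direct substitution gives 0/0.
Apply L'Hôpital: lim (-16*v + 4 - 4*e^(-4*v))/(9*v^2), still 0/0.
Apply L'Hôpital: lim (-16 + 16*e^(-4*v))/(18*v), still 0/0.
After 3 applications of L'Hôpital's rule the quotient is (-64*e^(-4*v))/(18); substituting v = 0 gives -32/9.

-32/9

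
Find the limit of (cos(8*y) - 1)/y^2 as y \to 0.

-32

Direct substitution gives 0/0.
Apply L'Hôpital: lim (-8*sin(8*y))/(2*y), still 0/0.
After 2 applications of L'Hôpital's rule the quotient is (-64*cos(8*y))/(2); substituting y = 0 gives -32.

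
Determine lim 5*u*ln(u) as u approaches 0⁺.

0

This is a 0·(−∞) form. Rewrite as 5·ln(u) / u^(−1) and apply L'Hôpital:
the derivative quotient is 5·(1/u) / (−1·u^(−2)) = (-5/1)·u^1 → 0.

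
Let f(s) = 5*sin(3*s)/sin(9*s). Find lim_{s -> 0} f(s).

5/3

Substitution gives 0/0.
Divide numerator and denominator by s: sin(3s)/s → 3 and sin(9s)/s → 9, so the limit is 5·3/9 = 5/3.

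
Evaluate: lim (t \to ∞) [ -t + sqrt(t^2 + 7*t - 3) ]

An ∞ − ∞ form. Rationalising with the conjugate, the difference becomes (7t - 3) / (√(t^2 + 7*t - 3) + t).
For large t the denominator behaves like 2·t, so the quotient tends to 7/2 = 7/2.

7/2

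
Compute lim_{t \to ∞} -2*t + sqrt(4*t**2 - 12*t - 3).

This has the form ∞ − ∞. Multiply and divide by the conjugate √(4*t^2 - 12*t - 3) + 2t.
That gives (-12t - 3) / (√(4*t^2 - 12*t - 3) + 2t).
Divide numerator and denominator by t: the limit is -12/(2·2) = -3.

-3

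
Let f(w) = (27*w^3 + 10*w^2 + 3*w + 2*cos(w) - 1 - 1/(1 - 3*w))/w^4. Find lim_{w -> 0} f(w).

-971/12

Substitution gives 0/0 (the numerator vanishes to order 4).
Expand each term to order w^4: the coefficient of w^4 in 2·cos(w) is 1/12 and in −1/(1 - 3w) is -81.
Lower-order terms cancel with the polynomial part, so the numerator is (-971/12)·w^4 + o(w^4), and the limit is (-971/12)/(1) = -971/12.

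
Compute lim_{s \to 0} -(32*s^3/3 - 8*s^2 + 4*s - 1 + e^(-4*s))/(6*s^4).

-16/9

Direct substitution gives 0/0.
Apply L'Hôpital: lim (32*s^2 - 16*s + 4 - 4*e^(-4*s))/(-24*s^3), still 0/0.
Apply L'Hôpital: lim (64*s - 16 + 16*e^(-4*s))/(-72*s^2), still 0/0.
Apply L'Hôpital: lim (64 - 64*e^(-4*s))/(-144*s), still 0/0.
After 4 applications of L'Hôpital's rule the quotient is (256*e^(-4*s))/(-144); substituting s = 0 gives -16/9.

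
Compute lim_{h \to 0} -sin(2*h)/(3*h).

-2/3

Substitution gives 0/0.
Write it as (2/(-3))·sin(2h)/(2h); since sin(u)/u → 1, the limit is -2/3.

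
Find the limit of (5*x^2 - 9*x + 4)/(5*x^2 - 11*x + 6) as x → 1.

-1

Direct substitution gives 0/0, so factor. Both numerator and denominator have (x - 1) as a factor.
After cancelling, the expression reduces to (5*x - 4)/(5*x - 6).
Substituting x = 1 gives -1.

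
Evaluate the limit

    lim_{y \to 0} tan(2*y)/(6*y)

Substitution gives 0/0.
Since tan(u)/u → 1 as u → 0, tan(2y)/(2y) → 1 and the limit is 2/6 = 1/3.

1/3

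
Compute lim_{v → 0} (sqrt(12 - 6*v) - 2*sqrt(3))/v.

Substitution gives 0/0. Multiply numerator and denominator by the conjugate √(12 - 6v) + √12.
The numerator becomes (12 - 6v) − 12 = -6v, so the expression simplifies to -6/(√(12 - 6v) + √12).
Letting v → 0 gives -6/(2√12) = -√(3)/2.

-√(3)/2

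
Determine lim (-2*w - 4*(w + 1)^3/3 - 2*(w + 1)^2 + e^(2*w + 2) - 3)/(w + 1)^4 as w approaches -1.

2/3

Direct substitution gives 0/0.
Apply L'Hôpital: lim (-4*w - 4*(w + 1)^2 + 2*e^(2*w + 2) - 6)/(4*(w + 1)^3), still 0/0.
Apply L'Hôpital: lim (-8*w + 4*e^(2*w + 2) - 12)/(12*(w + 1)^2), still 0/0.
Apply L'Hôpital: lim (8*e^(2*w + 2) - 8)/(24*w + 24), still 0/0.
After 4 applications of L'Hôpital's rule the quotient is (16*e^(2*w + 2))/(24); substituting w = -1 gives 2/3.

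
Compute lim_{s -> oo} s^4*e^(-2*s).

0

Write as s^4/e^{2s}, an ∞/∞ form.
Exponential growth dominates any polynomial, so repeated L'Hôpital (or the standard result) gives 0.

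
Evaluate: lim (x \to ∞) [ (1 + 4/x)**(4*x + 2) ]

Let L be the limit and take ln: ln L = lim (4x + 2)·ln(1 + 4/x) = lim (4x + 2)·(4/x + O(1/x²)) = 16.
Hence L = e^(16).

e^(16)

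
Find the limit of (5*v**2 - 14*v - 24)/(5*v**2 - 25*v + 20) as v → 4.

26/15

Since v = 4 makes numerator and denominator zero, (v - 4) divides both.
Cancelling it gives (5*v + 6)/(5*v - 5); now plug in v = 4 to get 26/15.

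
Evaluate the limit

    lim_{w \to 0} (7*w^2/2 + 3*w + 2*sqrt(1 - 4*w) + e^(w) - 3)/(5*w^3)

-47/30

Substitution gives 0/0 (the numerator vanishes to order 3).
Expand each term to order w^3: the coefficient of w^3 in e^(w) is 1/6 and in 2·√(1 - 4w) is -8.
Lower-order terms cancel with the polynomial part, so the numerator is (-47/6)·w^3 + o(w^3), and the limit is (-47/6)/(5) = -47/30.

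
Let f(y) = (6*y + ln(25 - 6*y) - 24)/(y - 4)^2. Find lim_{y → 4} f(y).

-18

Direct substitution gives 0/0.
Apply L'Hôpital: lim (6 - 6/(25 - 6*y))/(2*y - 8), still 0/0.
After 2 applications of L'Hôpital's rule the quotient is (-36/(25 - 6*y)^2)/(2); substituting y = 4 gives -18.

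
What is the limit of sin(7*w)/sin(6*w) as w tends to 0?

Substitution gives 0/0.
Divide numerator and denominator by w: sin(7w)/w → 7 and sin(6w)/w → 6, so the limit is 1·7/6 = 7/6.

7/6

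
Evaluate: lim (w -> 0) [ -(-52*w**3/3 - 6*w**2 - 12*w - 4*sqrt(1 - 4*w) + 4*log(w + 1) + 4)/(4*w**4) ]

Substitution gives 0/0 (the numerator vanishes to order 4).
Expand each term to order w^4: the coefficient of w^4 in 4·ln(1 + w) is -1 and in -4·√(1 - 4w) is 40.
Lower-order terms cancel with the polynomial part, so the numerator is (39)·w^4 + o(w^4), and the limit is (39)/(-4) = -39/4.

-39/4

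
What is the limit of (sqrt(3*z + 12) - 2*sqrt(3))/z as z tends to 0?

√(3)/4

A 0/0 form; rationalise with √(12 + 3z) + √12. This collapses the numerator to 3z, leaving 3/(√(12 + 3z) + √12) → 3/(2√12) = √(3)/4.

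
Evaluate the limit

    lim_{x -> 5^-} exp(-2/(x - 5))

As x → 5⁻, -2/(x - 5) → +∞, so e^(-2/(x - 5)) → ∞.

∞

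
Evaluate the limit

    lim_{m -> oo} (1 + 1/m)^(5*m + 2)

e^(5)

The base → 1 and the exponent → ∞: a 1^∞ form.
Take logarithms: (5m + 2)·ln(1 + 1/m). Since ln(1+u) ~ u for small u, this behaves like (5m)·(1/m) → 5.
So the limit is e^(5).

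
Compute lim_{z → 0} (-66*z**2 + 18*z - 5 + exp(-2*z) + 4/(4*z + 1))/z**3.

Substitution gives 0/0 (the numerator vanishes to order 3).
Expand each term to order z^3: the coefficient of z^3 in 4·1/(1 + 4z) is -256 and in e^(-2z) is -4/3.
Lower-order terms cancel with the polynomial part, so the numerator is (-772/3)·z^3 + o(z^3), and the limit is (-772/3)/(1) = -772/3.

-772/3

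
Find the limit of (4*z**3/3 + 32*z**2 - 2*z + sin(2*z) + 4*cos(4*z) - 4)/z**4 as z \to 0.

Substitution gives 0/0; apply L'Hôpital's rule 4 times.
After differentiating numerator and denominator 4 times the quotient is (16*sin(2*z) + 1024*cos(4*z))/(24); at z = 0 this is 128/3.

128/3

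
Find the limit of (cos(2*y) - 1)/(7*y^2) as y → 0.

Direct substitution gives 0/0.
Apply L'Hôpital: lim (-2*sin(2*y))/(14*y), still 0/0.
After 2 applications of L'Hôpital's rule the quotient is (-4*cos(2*y))/(14); substituting y = 0 gives -2/7.

-2/7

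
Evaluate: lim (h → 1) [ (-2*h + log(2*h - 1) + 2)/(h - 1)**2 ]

-2

Direct substitution gives 0/0.
Apply L'Hôpital: lim (-2 + 2/(2*h - 1))/(2*h - 2), still 0/0.
After 2 applications of L'Hôpital's rule the quotient is (-4/(2*h - 1)^2)/(2); substituting h = 1 gives -2.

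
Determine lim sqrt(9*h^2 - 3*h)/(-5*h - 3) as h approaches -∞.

For large |h|, √(9*h^2 - 3*h) ≈ √9·|h| and the denominator ≈ -5h.
Since h → −∞, |h| = −h, giving −√9/(-5) = 3/5.

3/5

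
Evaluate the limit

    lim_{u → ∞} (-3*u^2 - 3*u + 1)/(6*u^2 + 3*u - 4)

-1/2

Numerator and denominator both have degree 2.
Dividing every term by u^2, all lower-order terms vanish and the limit is the ratio of leading coefficients, -3/(6) = -1/2.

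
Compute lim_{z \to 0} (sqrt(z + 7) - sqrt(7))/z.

√(7)/14

Substitution gives 0/0. Multiply numerator and denominator by the conjugate √(7 + z) + √7.
The numerator becomes (7 + z) − 7 = z, so the expression simplifies to 1/(√(7 + z) + √7).
Letting z → 0 gives 1/(2√7) = √(7)/14.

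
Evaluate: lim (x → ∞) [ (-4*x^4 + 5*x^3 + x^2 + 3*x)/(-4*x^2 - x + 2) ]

∞

The numerator has higher degree (4 > 2); the quotient behaves like (-4/(-4))·x^2 for large |x|.
As x → +∞ this diverges to ∞.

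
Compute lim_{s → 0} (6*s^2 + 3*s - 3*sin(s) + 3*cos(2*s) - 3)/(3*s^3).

1/6

Substitution gives 0/0; apply L'Hôpital's rule 3 times.
After differentiating numerator and denominator 3 times the quotient is (3*(16*sin(s) + 1)*cos(s))/(18); at s = 0 this is 1/6.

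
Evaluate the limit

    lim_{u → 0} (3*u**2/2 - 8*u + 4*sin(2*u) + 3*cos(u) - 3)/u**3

-16/3

Substitution gives 0/0; apply L'Hôpital's rule 3 times.
After differentiating numerator and denominator 3 times the quotient is (3*sin(u) - 32*cos(2*u))/(6); at u = 0 this is -16/3.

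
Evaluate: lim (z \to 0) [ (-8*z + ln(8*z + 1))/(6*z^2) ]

-16/3

Direct substitution gives 0/0.
Apply L'Hôpital: lim (-8 + 8/(8*z + 1))/(12*z), still 0/0.
After 2 applications of L'Hôpital's rule the quotient is (-64/(8*z + 1)^2)/(12); substituting z = 0 gives -16/3.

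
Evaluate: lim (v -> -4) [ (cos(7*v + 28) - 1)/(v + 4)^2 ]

-49/2

Direct substitution gives 0/0.
Apply L'Hôpital: lim (-7*sin(7*v + 28))/(2*v + 8), still 0/0.
After 2 applications of L'Hôpital's rule the quotient is (-49*cos(7*v + 28))/(2); substituting v = -4 gives -49/2.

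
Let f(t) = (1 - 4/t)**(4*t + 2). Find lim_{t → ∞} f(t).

Let L be the limit and take ln: ln L = lim (4t + 2)·ln(1 - 4/t) = lim (4t + 2)·(-4/t + O(1/t²)) = -16.
Hence L = e^(-16).

e^(-16)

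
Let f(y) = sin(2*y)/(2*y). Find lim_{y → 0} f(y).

Substitution gives 0/0.
Write it as (2/2)·sin(2y)/(2y); since sin(u)/u → 1, the limit is 1.

1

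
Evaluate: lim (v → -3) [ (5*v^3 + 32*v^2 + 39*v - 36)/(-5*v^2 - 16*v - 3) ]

-9/7

At v = -3 both the top and bottom vanish — a removable singularity. Factoring out (v + 3) from each leaves (5*v^2 + 17*v - 12)/(-5*v - 1), which at v = -3 equals -9/7.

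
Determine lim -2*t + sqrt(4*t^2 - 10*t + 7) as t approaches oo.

This has the form ∞ − ∞. Multiply and divide by the conjugate √(4*t^2 - 10*t + 7) + 2t.
That gives (-10t + 7) / (√(4*t^2 - 10*t + 7) + 2t).
Divide numerator and denominator by t: the limit is -10/(2·2) = -5/2.

-5/2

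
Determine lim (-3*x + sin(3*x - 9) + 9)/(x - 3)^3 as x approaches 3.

-9/2

Direct substitution gives 0/0.
Apply L'Hôpital: lim (3*cos(3*x - 9) - 3)/(3*(x - 3)^2), still 0/0.
Apply L'Hôpital: lim (-9*sin(3*x - 9))/(6*x - 18), still 0/0.
After 3 applications of L'Hôpital's rule the quotient is (-27*cos(3*x - 9))/(6); substituting x = 3 gives -9/2.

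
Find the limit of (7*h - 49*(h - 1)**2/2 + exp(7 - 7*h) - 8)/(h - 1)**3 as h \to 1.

Direct substitution gives 0/0.
Apply L'Hôpital: lim (-49*h - 7*e^(7 - 7*h) + 56)/(3*(h - 1)^2), still 0/0.
Apply L'Hôpital: lim (49*e^(7 - 7*h) - 49)/(6*h - 6), still 0/0.
After 3 applications of L'Hôpital's rule the quotient is (-343*e^(7 - 7*h))/(6); substituting h = 1 gives -343/6.

-343/6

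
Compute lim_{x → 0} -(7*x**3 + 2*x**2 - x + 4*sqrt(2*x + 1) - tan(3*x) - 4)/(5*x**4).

Substitution gives 0/0; apply L'Hôpital's rule 4 times.
After differentiating numerator and denominator 4 times the quotient is (648*tan(3*x)/cos(3*x)^2 - 1944*tan(3*x)/cos(3*x)^4 - 60/(2*x + 1)^(7/2))/(-120); at x = 0 this is 1/2.

1/2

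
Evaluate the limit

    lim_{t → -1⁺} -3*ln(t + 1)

∞

As t → -1⁺, t + 1 → 0⁺ and ln(t + 1) → −∞.
Multiplying by -3 gives ∞.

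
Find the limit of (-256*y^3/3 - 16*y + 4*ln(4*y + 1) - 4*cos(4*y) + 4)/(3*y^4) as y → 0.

Substitution gives 0/0 (the numerator vanishes to order 4).
Expand each term to order y^4: the coefficient of y^4 in -4·cos(4y) is -128/3 and in 4·ln(1 + 4y) is -256.
Lower-order terms cancel with the polynomial part, so the numerator is (-896/3)·y^4 + o(y^4), and the limit is (-896/3)/(3) = -896/9.

-896/9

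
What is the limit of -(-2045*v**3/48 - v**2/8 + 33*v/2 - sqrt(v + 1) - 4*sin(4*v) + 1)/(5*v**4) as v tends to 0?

Substitution gives 0/0; apply L'Hôpital's rule 4 times.
After differentiating numerator and denominator 4 times the quotient is (-1024*sin(4*v) + 15/(16*(v + 1)^(7/2)))/(-120); at v = 0 this is -1/128.

-1/128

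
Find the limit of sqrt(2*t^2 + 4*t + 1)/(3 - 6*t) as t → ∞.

-√(2)/6

For large |t|, √(2*t^2 + 4*t + 1) ≈ √2·|t| and the denominator ≈ -6t.
Since t → +∞, |t| = t, giving √2/(-6) = -√(2)/6.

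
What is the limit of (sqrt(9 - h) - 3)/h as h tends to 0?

Substitution gives 0/0. Multiply numerator and denominator by the conjugate √(9 - h) + √9.
The numerator becomes (9 - h) − 9 = -h, so the expression simplifies to -1/(√(9 - h) + √9).
Letting h → 0 gives -1/(2√9) = -1/6.

-1/6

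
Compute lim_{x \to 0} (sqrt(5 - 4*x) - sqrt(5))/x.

-2*√(5)/5

Substitution gives 0/0. Multiply numerator and denominator by the conjugate √(5 - 4x) + √5.
The numerator becomes (5 - 4x) − 5 = -4x, so the expression simplifies to -4/(√(5 - 4x) + √5).
Letting x → 0 gives -4/(2√5) = -2*√(5)/5.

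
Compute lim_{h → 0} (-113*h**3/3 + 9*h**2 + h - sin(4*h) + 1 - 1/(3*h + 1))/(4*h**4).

Substitution gives 0/0; apply L'Hôpital's rule 4 times.
After differentiating numerator and denominator 4 times the quotient is (-256*sin(4*h) - 1944/(3*h + 1)^5)/(96); at h = 0 this is -81/4.

-81/4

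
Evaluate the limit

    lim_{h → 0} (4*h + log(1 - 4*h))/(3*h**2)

-8/3

Direct substitution gives 0/0.
Apply L'Hôpital: lim (4 - 4/(1 - 4*h))/(6*h), still 0/0.
After 2 applications of L'Hôpital's rule the quotient is (-16/(1 - 4*h)^2)/(6); substituting h = 0 gives -8/3.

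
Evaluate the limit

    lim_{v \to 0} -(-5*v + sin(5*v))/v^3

Direct substitution gives 0/0.
Apply L'Hôpital: lim (5*cos(5*v) - 5)/(-3*v^2), still 0/0.
Apply L'Hôpital: lim (-25*sin(5*v))/(-6*v), still 0/0.
After 3 applications of L'Hôpital's rule the quotient is (-125*cos(5*v))/(-6); substituting v = 0 gives 125/6.

125/6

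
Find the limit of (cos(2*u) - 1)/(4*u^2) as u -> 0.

Direct substitution gives 0/0.
Apply L'Hôpital: lim (-2*sin(2*u))/(8*u), still 0/0.
After 2 applications of L'Hôpital's rule the quotient is (-4*cos(2*u))/(8); substituting u = 0 gives -1/2.

-1/2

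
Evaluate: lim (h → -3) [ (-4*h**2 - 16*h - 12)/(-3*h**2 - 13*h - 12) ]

8/5

At h = -3 both the top and bottom vanish — a removable singularity. Factoring out (h + 3) from each leaves (-4*h - 4)/(-3*h - 4), which at h = -3 equals 8/5.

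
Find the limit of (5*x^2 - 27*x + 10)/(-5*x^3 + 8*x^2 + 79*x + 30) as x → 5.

-23/216

Since x = 5 makes numerator and denominator zero, (x - 5) divides both.
Cancelling it gives (5*x - 2)/(-5*x^2 - 17*x - 6); now plug in x = 5 to get -23/216.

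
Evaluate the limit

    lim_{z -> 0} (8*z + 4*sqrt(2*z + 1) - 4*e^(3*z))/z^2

-20

Substitution gives 0/0; apply L'Hôpital's rule 2 times.
After differentiating numerator and denominator 2 times the quotient is (-36*e^(3*z) - 4/(2*z + 1)^(3/2))/(2); at z = 0 this is -20.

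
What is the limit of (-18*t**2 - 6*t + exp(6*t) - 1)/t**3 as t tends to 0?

Direct substitution gives 0/0.
Apply L'Hôpital: lim (-36*t + 6*e^(6*t) - 6)/(3*t^2), still 0/0.
Apply L'Hôpital: lim (36*e^(6*t) - 36)/(6*t), still 0/0.
After 3 applications of L'Hôpital's rule the quotient is (216*e^(6*t))/(6); substituting t = 0 gives 36.

36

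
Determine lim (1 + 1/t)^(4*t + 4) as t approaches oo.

e^(4)

Write it as [(1 + 1/t)^t]^(4) · (1 + 1/t)^(4). The bracketed term tends to e^(1) and the second factor to 1, so the limit is e^(4).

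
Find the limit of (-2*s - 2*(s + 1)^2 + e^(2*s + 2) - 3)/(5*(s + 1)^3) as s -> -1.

4/15

Direct substitution gives 0/0.
Apply L'Hôpital: lim (-4*s + 2*e^(2*s + 2) - 6)/(15*(s + 1)^2), still 0/0.
Apply L'Hôpital: lim (4*e^(2*s + 2) - 4)/(30*s + 30), still 0/0.
After 3 applications of L'Hôpital's rule the quotient is (8*e^(2*s + 2))/(30); substituting s = -1 gives 4/15.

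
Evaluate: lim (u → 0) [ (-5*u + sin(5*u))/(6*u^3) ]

-125/36

Direct substitution gives 0/0.
Apply L'Hôpital: lim (5*cos(5*u) - 5)/(18*u^2), still 0/0.
Apply L'Hôpital: lim (-25*sin(5*u))/(36*u), still 0/0.
After 3 applications of L'Hôpital's rule the quotient is (-125*cos(5*u))/(36); substituting u = 0 gives -125/36.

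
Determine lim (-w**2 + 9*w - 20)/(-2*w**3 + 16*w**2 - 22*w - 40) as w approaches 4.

1/10

Since w = 4 makes numerator and denominator zero, (w - 4) divides both.
Cancelling it gives (5 - w)/(-2*w^2 + 8*w + 10); now plug in w = 4 to get 1/10.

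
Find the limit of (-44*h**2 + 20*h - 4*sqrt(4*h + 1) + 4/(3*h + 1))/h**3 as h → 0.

Substitution gives 0/0 (the numerator vanishes to order 3).
Expand each term to order h^3: the coefficient of h^3 in -4·√(1 + 4h) is -16 and in 4·1/(1 + 3h) is -108.
Lower-order terms cancel with the polynomial part, so the numerator is (-124)·h^3 + o(h^3), and the limit is (-124)/(1) = -124.

-124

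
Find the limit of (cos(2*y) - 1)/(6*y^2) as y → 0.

Direct substitution gives 0/0.
Apply L'Hôpital: lim (-2*sin(2*y))/(12*y), still 0/0.
After 2 applications of L'Hôpital's rule the quotient is (-4*cos(2*y))/(12); substituting y = 0 gives -1/3.

-1/3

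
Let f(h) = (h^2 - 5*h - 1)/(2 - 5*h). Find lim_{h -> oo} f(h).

-∞

The numerator has higher degree (2 > 1); the quotient behaves like (1/(-5))·h^1 for large |h|.
As h → +∞ this diverges to -∞.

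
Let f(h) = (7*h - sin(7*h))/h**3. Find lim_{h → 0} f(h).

343/6

Direct substitution gives 0/0.
Apply L'Hôpital: lim (7 - 7*cos(7*h))/(3*h^2), still 0/0.
Apply L'Hôpital: lim (49*sin(7*h))/(6*h), still 0/0.
After 3 applications of L'Hôpital's rule the quotient is (343*cos(7*h))/(6); substituting h = 0 gives 343/6.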